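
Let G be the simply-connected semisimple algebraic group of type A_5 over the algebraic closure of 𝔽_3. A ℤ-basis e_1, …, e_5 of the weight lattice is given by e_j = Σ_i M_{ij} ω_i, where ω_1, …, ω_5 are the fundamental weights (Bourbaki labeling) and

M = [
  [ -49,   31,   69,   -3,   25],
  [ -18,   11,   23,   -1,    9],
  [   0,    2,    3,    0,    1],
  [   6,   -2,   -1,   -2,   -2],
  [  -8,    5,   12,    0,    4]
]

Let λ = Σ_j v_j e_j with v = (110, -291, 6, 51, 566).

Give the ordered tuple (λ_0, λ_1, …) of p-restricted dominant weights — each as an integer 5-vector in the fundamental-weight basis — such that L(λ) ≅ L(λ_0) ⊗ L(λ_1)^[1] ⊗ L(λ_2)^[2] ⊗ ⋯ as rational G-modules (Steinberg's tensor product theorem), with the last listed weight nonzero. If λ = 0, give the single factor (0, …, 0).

Compute c_i = Σ_j M_{ij} v_j with v = (110, -291, 6, 51, 566):
  c_1 = (-49)·(110) + (31)·(-291) + (69)·(6) + (-3)·(51) + (25)·(566) = 0
  c_2 = (-18)·(110) + (11)·(-291) + (23)·(6) + (-1)·(51) + (9)·(566) = 0
  c_3 = (0)·(110) + (2)·(-291) + (3)·(6) + (0)·(51) + (1)·(566) = 2
  c_4 = (6)·(110) + (-2)·(-291) + (-1)·(6) + (-2)·(51) + (-2)·(566) = 2
  c_5 = (-8)·(110) + (5)·(-291) + (12)·(6) + (0)·(51) + (4)·(566) = 1
Writing each c_i in base p = 3:
  c_1 = 0
  c_2 = 0
  c_3 = 2 = 2·3^0
  c_4 = 2 = 2·3^0
  c_5 = 1 = 1·3^0
Factor λ_0 = (0, 0, 2, 2, 1)

((0, 0, 2, 2, 1),)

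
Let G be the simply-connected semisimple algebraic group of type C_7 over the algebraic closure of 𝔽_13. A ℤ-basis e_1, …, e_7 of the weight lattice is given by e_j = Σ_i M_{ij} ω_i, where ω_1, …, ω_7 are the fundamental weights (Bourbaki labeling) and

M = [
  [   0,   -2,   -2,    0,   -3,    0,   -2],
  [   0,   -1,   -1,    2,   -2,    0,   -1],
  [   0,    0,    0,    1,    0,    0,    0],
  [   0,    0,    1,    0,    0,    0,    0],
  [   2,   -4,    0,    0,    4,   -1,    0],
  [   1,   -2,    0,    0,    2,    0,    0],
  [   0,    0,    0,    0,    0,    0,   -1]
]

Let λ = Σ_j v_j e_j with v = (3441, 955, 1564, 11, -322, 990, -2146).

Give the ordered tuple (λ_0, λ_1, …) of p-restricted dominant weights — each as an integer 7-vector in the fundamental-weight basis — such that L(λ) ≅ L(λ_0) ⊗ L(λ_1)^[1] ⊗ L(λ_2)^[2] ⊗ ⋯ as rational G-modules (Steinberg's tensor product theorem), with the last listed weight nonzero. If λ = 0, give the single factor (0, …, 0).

In the fundamental-weight basis, λ has coordinates c = M·v (v = (3441, 955, 1564, 11, -322, 990, -2146)):
  c_1 = (0)·(3441) + (-2)·(955) + (-2)·(1564) + (0)·(11) + (-3)·(-322) + (0)·(990) + (-2)·(-2146) = 220
  c_2 = (0)·(3441) + (-1)·(955) + (-1)·(1564) + (2)·(11) + (-2)·(-322) + (0)·(990) + (-1)·(-2146) = 293
  c_3 = (0)·(3441) + (0)·(955) + (0)·(1564) + (1)·(11) + (0)·(-322) + (0)·(990) + (0)·(-2146) = 11
  c_4 = (0)·(3441) + (0)·(955) + (1)·(1564) + (0)·(11) + (0)·(-322) + (0)·(990) + (0)·(-2146) = 1564
  c_5 = (2)·(3441) + (-4)·(955) + (0)·(1564) + (0)·(11) + (4)·(-322) + (-1)·(990) + (0)·(-2146) = 784
  c_6 = (1)·(3441) + (-2)·(955) + (0)·(1564) + (0)·(11) + (2)·(-322) + (0)·(990) + (0)·(-2146) = 887
  c_7 = (0)·(3441) + (0)·(955) + (0)·(1564) + (0)·(11) + (0)·(-322) + (0)·(990) + (-1)·(-2146) = 2146
Writing each c_i in base p = 13:
  c_1 = 220 = 12·13^0 + 3·13^1 + 1·13^2
  c_2 = 293 = 7·13^0 + 9·13^1 + 1·13^2
  c_3 = 11 = 11·13^0
  c_4 = 1564 = 4·13^0 + 3·13^1 + 9·13^2
  c_5 = 784 = 4·13^0 + 8·13^1 + 4·13^2
  c_6 = 887 = 3·13^0 + 3·13^1 + 5·13^2
  c_7 = 2146 = 1·13^0 + 9·13^1 + 12·13^2
p-restricted factor λ_0 = (12, 7, 11, 4, 4, 3, 1)
p-restricted factor λ_1 = (3, 9, 0, 3, 8, 3, 9)
p-restricted factor λ_2 = (1, 1, 0, 9, 4, 5, 12)

((12, 7, 11, 4, 4, 3, 1), (3, 9, 0, 3, 8, 3, 9), (1, 1, 0, 9, 4, 5, 12))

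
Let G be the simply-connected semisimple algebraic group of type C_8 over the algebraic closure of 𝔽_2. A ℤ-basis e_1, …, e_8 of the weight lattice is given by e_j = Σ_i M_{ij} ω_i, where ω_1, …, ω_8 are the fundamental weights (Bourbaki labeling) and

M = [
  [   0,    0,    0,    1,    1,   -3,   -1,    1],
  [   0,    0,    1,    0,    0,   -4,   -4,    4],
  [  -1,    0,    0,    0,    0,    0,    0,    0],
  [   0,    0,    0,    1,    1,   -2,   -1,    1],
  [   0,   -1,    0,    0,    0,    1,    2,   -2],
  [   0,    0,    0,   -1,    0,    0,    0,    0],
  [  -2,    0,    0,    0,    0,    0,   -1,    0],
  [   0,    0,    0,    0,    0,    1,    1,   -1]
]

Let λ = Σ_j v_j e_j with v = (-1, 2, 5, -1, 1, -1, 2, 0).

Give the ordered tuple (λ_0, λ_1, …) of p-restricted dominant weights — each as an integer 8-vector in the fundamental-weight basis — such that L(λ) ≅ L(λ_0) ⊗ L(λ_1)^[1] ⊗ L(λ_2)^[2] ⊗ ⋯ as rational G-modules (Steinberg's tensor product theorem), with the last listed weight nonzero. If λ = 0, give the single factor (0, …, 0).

((1, 1, 1, 0, 1, 1, 0, 1),)

Change of basis e → ω: c = M·v where v = (-1, 2, 5, -1, 1, -1, 2, 0):
  c_1 = (0)·(-1) + (0)·(2) + (0)·(5) + (1)·(-1) + (1)·(1) + (-3)·(-1) + (-1)·(2) + (1)·(0) = 1
  c_2 = (0)·(-1) + (0)·(2) + (1)·(5) + (0)·(-1) + (0)·(1) + (-4)·(-1) + (-4)·(2) + (4)·(0) = 1
  c_3 = (-1)·(-1) + (0)·(2) + (0)·(5) + (0)·(-1) + (0)·(1) + (0)·(-1) + (0)·(2) + (0)·(0) = 1
  c_4 = (0)·(-1) + (0)·(2) + (0)·(5) + (1)·(-1) + (1)·(1) + (-2)·(-1) + (-1)·(2) + (1)·(0) = 0
  c_5 = (0)·(-1) + (-1)·(2) + (0)·(5) + (0)·(-1) + (0)·(1) + (1)·(-1) + (2)·(2) + (-2)·(0) = 1
  c_6 = (0)·(-1) + (0)·(2) + (0)·(5) + (-1)·(-1) + (0)·(1) + (0)·(-1) + (0)·(2) + (0)·(0) = 1
  c_7 = (-2)·(-1) + (0)·(2) + (0)·(5) + (0)·(-1) + (0)·(1) + (0)·(-1) + (-1)·(2) + (0)·(0) = 0
  c_8 = (0)·(-1) + (0)·(2) + (0)·(5) + (0)·(-1) + (0)·(1) + (1)·(-1) + (1)·(2) + (-1)·(0) = 1
Base-2 expansion of each c_i:
  c_1 = 1 = 1·2^0
  c_2 = 1 = 1·2^0
  c_3 = 1 = 1·2^0
  c_4 = 0
  c_5 = 1 = 1·2^0
  c_6 = 1 = 1·2^0
  c_7 = 0
  c_8 = 1 = 1·2^0
p-restricted factor λ_0 = (1, 1, 1, 0, 1, 1, 0, 1)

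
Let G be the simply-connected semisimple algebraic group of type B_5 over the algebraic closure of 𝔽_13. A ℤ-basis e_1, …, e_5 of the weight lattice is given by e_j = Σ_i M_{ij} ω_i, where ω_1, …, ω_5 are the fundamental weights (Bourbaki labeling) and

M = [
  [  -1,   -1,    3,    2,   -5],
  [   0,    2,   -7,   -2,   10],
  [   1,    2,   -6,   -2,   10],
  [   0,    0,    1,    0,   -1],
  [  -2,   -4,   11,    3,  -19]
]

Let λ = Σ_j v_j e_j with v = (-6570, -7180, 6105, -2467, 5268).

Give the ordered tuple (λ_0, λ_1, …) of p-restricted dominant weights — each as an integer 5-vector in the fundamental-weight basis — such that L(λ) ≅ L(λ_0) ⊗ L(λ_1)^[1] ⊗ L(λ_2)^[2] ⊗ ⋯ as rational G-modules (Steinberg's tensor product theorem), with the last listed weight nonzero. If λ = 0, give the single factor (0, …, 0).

((11, 12, 2, 5, 1), (8, 0, 4, 12, 0), (4, 3, 0, 4, 9))

ω-coordinates c = M·v, v = (-6570, -7180, 6105, -2467, 5268):
  c_1 = (-1)·(-6570) + (-1)·(-7180) + (3)·(6105) + (2)·(-2467) + (-5)·(5268) = 791
  c_2 = (0)·(-6570) + (2)·(-7180) + (-7)·(6105) + (-2)·(-2467) + (10)·(5268) = 519
  c_3 = (1)·(-6570) + (2)·(-7180) + (-6)·(6105) + (-2)·(-2467) + (10)·(5268) = 54
  c_4 = (0)·(-6570) + (0)·(-7180) + (1)·(6105) + (0)·(-2467) + (-1)·(5268) = 837
  c_5 = (-2)·(-6570) + (-4)·(-7180) + (11)·(6105) + (3)·(-2467) + (-19)·(5268) = 1522
Expand coordinatewise in base 13:
  c_1 = 791 = 11·13^0 + 8·13^1 + 4·13^2
  c_2 = 519 = 12·13^0 + 0·13^1 + 3·13^2
  c_3 = 54 = 2·13^0 + 4·13^1
  c_4 = 837 = 5·13^0 + 12·13^1 + 4·13^2
  c_5 = 1522 = 1·13^0 + 0·13^1 + 9·13^2
p-restricted factor λ_0 = (11, 12, 2, 5, 1)
p-restricted factor λ_1 = (8, 0, 4, 12, 0)
p-restricted factor λ_2 = (4, 3, 0, 4, 9)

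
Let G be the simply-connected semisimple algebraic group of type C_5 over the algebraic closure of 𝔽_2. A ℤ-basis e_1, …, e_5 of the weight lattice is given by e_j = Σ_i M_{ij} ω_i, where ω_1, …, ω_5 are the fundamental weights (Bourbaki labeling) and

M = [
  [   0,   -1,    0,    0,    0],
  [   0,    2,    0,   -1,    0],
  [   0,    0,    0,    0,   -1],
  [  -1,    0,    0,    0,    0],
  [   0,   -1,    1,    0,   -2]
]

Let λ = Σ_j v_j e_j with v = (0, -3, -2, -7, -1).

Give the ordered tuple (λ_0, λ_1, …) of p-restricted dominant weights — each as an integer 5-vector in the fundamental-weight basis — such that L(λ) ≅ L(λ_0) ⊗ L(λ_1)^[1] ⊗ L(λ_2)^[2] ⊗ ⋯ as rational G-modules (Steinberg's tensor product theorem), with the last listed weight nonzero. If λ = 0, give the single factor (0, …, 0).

ω-coordinates c = M·v, v = (0, -3, -2, -7, -1):
  c_1 = 0·0 + (-1)·(-3) + (0)·(-2) + (0)·(-7) + (0)·(-1) = 3
  c_2 = 0·0 + (2)·(-3) + (0)·(-2) + (-1)·(-7) + (0)·(-1) = 1
  c_3 = 0·0 + (0)·(-3) + (0)·(-2) + (0)·(-7) + (-1)·(-1) = 1
  c_4 = (-1)·(0) + (0)·(-3) + (0)·(-2) + (0)·(-7) + (0)·(-1) = 0
  c_5 = 0·0 + (-1)·(-3) + (1)·(-2) + (0)·(-7) + (-2)·(-1) = 3
Base-2 expansion of each c_i:
  c_1 = 3 = 1·2^0 + 1·2^1
  c_2 = 1 = 1·2^0
  c_3 = 1 = 1·2^0
  c_4 = 0
  c_5 = 3 = 1·2^0 + 1·2^1
Factor λ_0 = (1, 1, 1, 0, 1)
Factor λ_1 = (1, 0, 0, 0, 1)

((1, 1, 1, 0, 1), (1, 0, 0, 0, 1))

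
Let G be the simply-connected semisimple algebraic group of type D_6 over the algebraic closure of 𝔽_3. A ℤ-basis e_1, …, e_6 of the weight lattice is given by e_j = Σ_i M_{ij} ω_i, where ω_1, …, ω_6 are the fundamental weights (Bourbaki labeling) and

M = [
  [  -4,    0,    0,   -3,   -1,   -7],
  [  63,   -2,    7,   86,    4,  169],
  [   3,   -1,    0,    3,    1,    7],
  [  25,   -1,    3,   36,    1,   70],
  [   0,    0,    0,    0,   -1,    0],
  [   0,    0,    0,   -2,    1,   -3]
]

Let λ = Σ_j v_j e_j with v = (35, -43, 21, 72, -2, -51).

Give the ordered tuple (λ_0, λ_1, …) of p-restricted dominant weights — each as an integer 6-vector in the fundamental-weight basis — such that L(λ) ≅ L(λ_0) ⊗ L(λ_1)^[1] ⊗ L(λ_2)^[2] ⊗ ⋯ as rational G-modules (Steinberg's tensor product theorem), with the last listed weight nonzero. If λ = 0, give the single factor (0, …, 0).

((0, 0, 2, 1, 2, 1), (1, 1, 1, 0, 0, 2))

Change of basis e → ω: c = M·v where v = (35, -43, 21, 72, -2, -51):
  c_1 = -4*35 + 0*-43 + 0*21 + -3*72 + -1*-2 + -7*-51 = 3
  c_2 = 63*35 + -2*-43 + 7*21 + 86*72 + 4*-2 + 169*-51 = 3
  c_3 = 3*35 + -1*-43 + 0*21 + 3*72 + 1*-2 + 7*-51 = 5
  c_4 = 25*35 + -1*-43 + 3*21 + 36*72 + 1*-2 + 70*-51 = 1
  c_5 = 0*35 + 0*-43 + 0*21 + 0*72 + -1*-2 + 0*-51 = 2
  c_6 = 0*35 + 0*-43 + 0*21 + -2*72 + 1*-2 + -3*-51 = 7
Writing each c_i in base p = 3:
  c_1 = 3 = 0·3^0 + 1·3^1
  c_2 = 3 = 0·3^0 + 1·3^1
  c_3 = 5 = 2·3^0 + 1·3^1
  c_4 = 1 = 1·3^0
  c_5 = 2 = 2·3^0
  c_6 = 7 = 1·3^0 + 2·3^1
Factor λ_0 = (0, 0, 2, 1, 2, 1)
Factor λ_1 = (1, 1, 1, 0, 0, 2)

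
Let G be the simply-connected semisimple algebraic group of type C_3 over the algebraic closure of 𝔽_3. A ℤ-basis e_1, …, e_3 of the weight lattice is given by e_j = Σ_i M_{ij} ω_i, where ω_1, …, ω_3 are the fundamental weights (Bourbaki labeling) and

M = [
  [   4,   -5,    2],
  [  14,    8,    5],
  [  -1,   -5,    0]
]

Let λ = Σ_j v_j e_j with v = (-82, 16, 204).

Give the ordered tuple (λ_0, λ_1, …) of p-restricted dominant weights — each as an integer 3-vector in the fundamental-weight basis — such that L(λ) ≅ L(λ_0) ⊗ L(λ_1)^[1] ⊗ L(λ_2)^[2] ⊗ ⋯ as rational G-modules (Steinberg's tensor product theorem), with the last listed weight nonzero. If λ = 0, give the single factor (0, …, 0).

In the fundamental-weight basis, λ has coordinates c = M·v (v = (-82, 16, 204)):
  c_1 = (4)·(-82) + (-5)·(16) + 2·204 = 0
  c_2 = (14)·(-82) + 8·16 + 5·204 = 0
  c_3 = (-1)·(-82) + (-5)·(16) + 0·204 = 2
Base-3 expansion of each c_i:
  c_1 = 0
  c_2 = 0
  c_3 = 2 = 2·3^0
λ_0 = (0, 0, 2)

((0, 0, 2),)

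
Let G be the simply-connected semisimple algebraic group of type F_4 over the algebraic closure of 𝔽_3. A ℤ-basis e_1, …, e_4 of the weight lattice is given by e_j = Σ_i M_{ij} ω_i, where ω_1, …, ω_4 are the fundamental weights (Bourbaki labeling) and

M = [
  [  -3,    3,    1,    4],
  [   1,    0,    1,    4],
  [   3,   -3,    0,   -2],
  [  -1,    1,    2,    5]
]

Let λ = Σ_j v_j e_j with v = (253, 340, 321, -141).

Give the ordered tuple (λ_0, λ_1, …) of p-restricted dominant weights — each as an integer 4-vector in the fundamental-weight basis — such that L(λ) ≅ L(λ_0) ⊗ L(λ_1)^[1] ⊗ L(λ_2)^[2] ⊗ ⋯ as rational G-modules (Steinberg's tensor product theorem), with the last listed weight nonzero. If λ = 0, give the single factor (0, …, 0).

ω-coordinates c = M·v, v = (253, 340, 321, -141):
  c_1 = (-3)·(253) + (3)·(340) + (1)·(321) + (4)·(-141) = 18
  c_2 = (1)·(253) + (0)·(340) + (1)·(321) + (4)·(-141) = 10
  c_3 = (3)·(253) + (-3)·(340) + (0)·(321) + (-2)·(-141) = 21
  c_4 = (-1)·(253) + (1)·(340) + (2)·(321) + (5)·(-141) = 24
Base-3 expansion of each c_i:
  c_1 = 18 = 0·3^0 + 0·3^1 + 2·3^2
  c_2 = 10 = 1·3^0 + 0·3^1 + 1·3^2
  c_3 = 21 = 0·3^0 + 1·3^1 + 2·3^2
  c_4 = 24 = 0·3^0 + 2·3^1 + 2·3^2
λ_0 = (0, 1, 0, 0)
λ_1 = (0, 0, 1, 2)
λ_2 = (2, 1, 2, 2)

((0, 1, 0, 0), (0, 0, 1, 2), (2, 1, 2, 2))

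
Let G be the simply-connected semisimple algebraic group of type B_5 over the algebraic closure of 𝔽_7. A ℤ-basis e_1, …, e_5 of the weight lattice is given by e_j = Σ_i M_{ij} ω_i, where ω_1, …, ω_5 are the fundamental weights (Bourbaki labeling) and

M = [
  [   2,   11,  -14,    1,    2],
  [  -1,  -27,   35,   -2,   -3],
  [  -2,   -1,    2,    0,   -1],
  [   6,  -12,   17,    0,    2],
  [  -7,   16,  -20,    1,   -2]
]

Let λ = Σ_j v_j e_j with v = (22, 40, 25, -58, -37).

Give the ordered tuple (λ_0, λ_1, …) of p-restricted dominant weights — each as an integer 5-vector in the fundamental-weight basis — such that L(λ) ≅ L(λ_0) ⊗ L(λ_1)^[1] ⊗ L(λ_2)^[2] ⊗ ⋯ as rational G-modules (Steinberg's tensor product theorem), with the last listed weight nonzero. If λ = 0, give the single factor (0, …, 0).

((2, 0, 3, 3, 2),)

Converting to the ω-basis (c_i = row i of M dotted with v = (22, 40, 25, -58, -37)):
  c_1 = (2)·(22) + (11)·(40) + (-14)·(25) + (1)·(-58) + (2)·(-37) = 2
  c_2 = (-1)·(22) + (-27)·(40) + (35)·(25) + (-2)·(-58) + (-3)·(-37) = 0
  c_3 = (-2)·(22) + (-1)·(40) + (2)·(25) + (0)·(-58) + (-1)·(-37) = 3
  c_4 = (6)·(22) + (-12)·(40) + (17)·(25) + (0)·(-58) + (2)·(-37) = 3
  c_5 = (-7)·(22) + (16)·(40) + (-20)·(25) + (1)·(-58) + (-2)·(-37) = 2
Expand coordinatewise in base 7:
  c_1 = 2 = 2·7^0
  c_2 = 0
  c_3 = 3 = 3·7^0
  c_4 = 3 = 3·7^0
  c_5 = 2 = 2·7^0
λ_0 = (2, 0, 3, 3, 2)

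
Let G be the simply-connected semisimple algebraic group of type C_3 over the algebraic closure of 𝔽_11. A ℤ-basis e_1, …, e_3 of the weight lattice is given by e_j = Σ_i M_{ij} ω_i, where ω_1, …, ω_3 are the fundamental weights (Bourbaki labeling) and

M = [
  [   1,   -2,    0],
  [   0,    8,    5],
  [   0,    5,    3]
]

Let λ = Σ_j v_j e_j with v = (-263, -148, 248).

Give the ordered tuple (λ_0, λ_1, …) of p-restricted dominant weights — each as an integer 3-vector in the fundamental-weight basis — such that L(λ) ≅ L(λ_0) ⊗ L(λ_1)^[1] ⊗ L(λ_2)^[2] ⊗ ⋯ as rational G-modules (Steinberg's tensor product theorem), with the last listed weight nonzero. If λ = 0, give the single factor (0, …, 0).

ω-coordinates c = M·v, v = (-263, -148, 248):
  c_1 = 1*-263 + -2*-148 + 0*248 = 33
  c_2 = 0*-263 + 8*-148 + 5*248 = 56
  c_3 = 0*-263 + 5*-148 + 3*248 = 4
p = 11; digits c_i = Σ_j d_{ij}·11^j, 0 ≤ d_{ij} < 11:
  c_1 = 33 = 0·11^0 + 3·11^1
  c_2 = 56 = 1·11^0 + 5·11^1
  c_3 = 4 = 4·11^0
p-restricted factor λ_0 = (0, 1, 4)
p-restricted factor λ_1 = (3, 5, 0)

((0, 1, 4), (3, 5, 0))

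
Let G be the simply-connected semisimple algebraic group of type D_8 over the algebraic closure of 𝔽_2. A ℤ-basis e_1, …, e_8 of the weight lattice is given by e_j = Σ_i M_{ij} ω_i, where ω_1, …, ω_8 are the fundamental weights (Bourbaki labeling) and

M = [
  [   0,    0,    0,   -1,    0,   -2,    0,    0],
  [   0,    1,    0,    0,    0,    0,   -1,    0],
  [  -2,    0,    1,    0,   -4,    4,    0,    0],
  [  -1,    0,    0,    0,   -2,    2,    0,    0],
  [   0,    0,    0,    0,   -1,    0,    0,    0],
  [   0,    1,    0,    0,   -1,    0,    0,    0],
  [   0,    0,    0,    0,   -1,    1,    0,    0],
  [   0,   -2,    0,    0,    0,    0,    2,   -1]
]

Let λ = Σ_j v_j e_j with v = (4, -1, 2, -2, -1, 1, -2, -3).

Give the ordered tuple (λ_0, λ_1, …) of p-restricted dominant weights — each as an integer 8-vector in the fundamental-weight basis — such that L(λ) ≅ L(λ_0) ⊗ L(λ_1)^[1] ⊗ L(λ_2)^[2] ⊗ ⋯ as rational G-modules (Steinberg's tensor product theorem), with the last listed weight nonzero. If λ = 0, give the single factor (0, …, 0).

((0, 1, 0, 0, 1, 0, 0, 1), (0, 0, 1, 0, 0, 0, 1, 0))

Change of basis e → ω: c = M·v where v = (4, -1, 2, -2, -1, 1, -2, -3):
  c_1 = 0*4 + 0*-1 + 0*2 + -1*-2 + 0*-1 + -2*1 + 0*-2 + 0*-3 = 0
  c_2 = 0*4 + 1*-1 + 0*2 + 0*-2 + 0*-1 + 0*1 + -1*-2 + 0*-3 = 1
  c_3 = -2*4 + 0*-1 + 1*2 + 0*-2 + -4*-1 + 4*1 + 0*-2 + 0*-3 = 2
  c_4 = -1*4 + 0*-1 + 0*2 + 0*-2 + -2*-1 + 2*1 + 0*-2 + 0*-3 = 0
  c_5 = 0*4 + 0*-1 + 0*2 + 0*-2 + -1*-1 + 0*1 + 0*-2 + 0*-3 = 1
  c_6 = 0*4 + 1*-1 + 0*2 + 0*-2 + -1*-1 + 0*1 + 0*-2 + 0*-3 = 0
  c_7 = 0*4 + 0*-1 + 0*2 + 0*-2 + -1*-1 + 1*1 + 0*-2 + 0*-3 = 2
  c_8 = 0*4 + -2*-1 + 0*2 + 0*-2 + 0*-1 + 0*1 + 2*-2 + -1*-3 = 1
Expand coordinatewise in base 2:
  c_1 = 0
  c_2 = 1 = 1·2^0
  c_3 = 2 = 0·2^0 + 1·2^1
  c_4 = 0
  c_5 = 1 = 1·2^0
  c_6 = 0
  c_7 = 2 = 0·2^0 + 1·2^1
  c_8 = 1 = 1·2^0
Factor λ_0 = (0, 1, 0, 0, 1, 0, 0, 1)
Factor λ_1 = (0, 0, 1, 0, 0, 0, 1, 0)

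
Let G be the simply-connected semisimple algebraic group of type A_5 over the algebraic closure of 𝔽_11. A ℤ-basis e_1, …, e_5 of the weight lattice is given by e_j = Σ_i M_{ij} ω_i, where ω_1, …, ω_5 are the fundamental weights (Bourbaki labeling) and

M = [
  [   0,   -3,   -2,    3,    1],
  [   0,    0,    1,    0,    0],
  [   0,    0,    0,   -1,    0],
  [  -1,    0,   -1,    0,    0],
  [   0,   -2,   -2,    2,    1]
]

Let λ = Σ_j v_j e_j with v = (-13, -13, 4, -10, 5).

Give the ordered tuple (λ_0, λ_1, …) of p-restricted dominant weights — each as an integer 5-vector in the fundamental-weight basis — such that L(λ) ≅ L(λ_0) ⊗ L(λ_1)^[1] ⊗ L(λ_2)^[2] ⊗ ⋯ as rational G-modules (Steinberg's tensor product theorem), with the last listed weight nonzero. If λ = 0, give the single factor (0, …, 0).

((6, 4, 10, 9, 3),)

Change of basis e → ω: c = M·v where v = (-13, -13, 4, -10, 5):
  c_1 = (0)·(-13) + (-3)·(-13) + (-2)·(4) + (3)·(-10) + (1)·(5) = 6
  c_2 = (0)·(-13) + (0)·(-13) + (1)·(4) + (0)·(-10) + (0)·(5) = 4
  c_3 = (0)·(-13) + (0)·(-13) + (0)·(4) + (-1)·(-10) + (0)·(5) = 10
  c_4 = (-1)·(-13) + (0)·(-13) + (-1)·(4) + (0)·(-10) + (0)·(5) = 9
  c_5 = (0)·(-13) + (-2)·(-13) + (-2)·(4) + (2)·(-10) + (1)·(5) = 3
Base-11 expansion of each c_i:
  c_1 = 6 = 6·11^0
  c_2 = 4 = 4·11^0
  c_3 = 10 = 10·11^0
  c_4 = 9 = 9·11^0
  c_5 = 3 = 3·11^0
p-restricted factor λ_0 = (6, 4, 10, 9, 3)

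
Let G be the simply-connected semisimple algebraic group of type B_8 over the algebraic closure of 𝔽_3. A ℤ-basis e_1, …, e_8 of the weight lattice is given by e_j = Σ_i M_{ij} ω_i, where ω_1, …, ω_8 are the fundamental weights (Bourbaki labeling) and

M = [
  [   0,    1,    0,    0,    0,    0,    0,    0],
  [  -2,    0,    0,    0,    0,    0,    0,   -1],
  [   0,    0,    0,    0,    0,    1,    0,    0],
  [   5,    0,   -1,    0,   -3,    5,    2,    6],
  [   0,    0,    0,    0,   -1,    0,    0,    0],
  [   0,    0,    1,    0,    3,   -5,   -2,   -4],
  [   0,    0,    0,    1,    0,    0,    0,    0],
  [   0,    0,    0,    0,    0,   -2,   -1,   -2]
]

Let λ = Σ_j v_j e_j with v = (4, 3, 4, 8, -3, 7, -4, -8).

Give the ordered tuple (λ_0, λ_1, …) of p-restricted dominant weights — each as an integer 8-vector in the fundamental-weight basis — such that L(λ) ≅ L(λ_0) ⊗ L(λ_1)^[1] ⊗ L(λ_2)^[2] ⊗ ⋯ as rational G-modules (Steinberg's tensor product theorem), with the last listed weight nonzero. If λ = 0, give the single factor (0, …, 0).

((0, 0, 1, 1, 0, 0, 2, 0), (1, 0, 2, 1, 1, 0, 2, 2))

Compute c_i = Σ_j M_{ij} v_j with v = (4, 3, 4, 8, -3, 7, -4, -8):
  c_1 = 0*4 + 1*3 + 0*4 + 0*8 + 0*-3 + 0*7 + 0*-4 + 0*-8 = 3
  c_2 = -2*4 + 0*3 + 0*4 + 0*8 + 0*-3 + 0*7 + 0*-4 + -1*-8 = 0
  c_3 = 0*4 + 0*3 + 0*4 + 0*8 + 0*-3 + 1*7 + 0*-4 + 0*-8 = 7
  c_4 = 5*4 + 0*3 + -1*4 + 0*8 + -3*-3 + 5*7 + 2*-4 + 6*-8 = 4
  c_5 = 0*4 + 0*3 + 0*4 + 0*8 + -1*-3 + 0*7 + 0*-4 + 0*-8 = 3
  c_6 = 0*4 + 0*3 + 1*4 + 0*8 + 3*-3 + -5*7 + -2*-4 + -4*-8 = 0
  c_7 = 0*4 + 0*3 + 0*4 + 1*8 + 0*-3 + 0*7 + 0*-4 + 0*-8 = 8
  c_8 = 0*4 + 0*3 + 0*4 + 0*8 + 0*-3 + -2*7 + -1*-4 + -2*-8 = 6
p = 3; digits c_i = Σ_j d_{ij}·3^j, 0 ≤ d_{ij} < 3:
  c_1 = 3 = 0·3^0 + 1·3^1
  c_2 = 0
  c_3 = 7 = 1·3^0 + 2·3^1
  c_4 = 4 = 1·3^0 + 1·3^1
  c_5 = 3 = 0·3^0 + 1·3^1
  c_6 = 0
  c_7 = 8 = 2·3^0 + 2·3^1
  c_8 = 6 = 0·3^0 + 2·3^1
λ_0 = (0, 0, 1, 1, 0, 0, 2, 0)
λ_1 = (1, 0, 2, 1, 1, 0, 2, 2)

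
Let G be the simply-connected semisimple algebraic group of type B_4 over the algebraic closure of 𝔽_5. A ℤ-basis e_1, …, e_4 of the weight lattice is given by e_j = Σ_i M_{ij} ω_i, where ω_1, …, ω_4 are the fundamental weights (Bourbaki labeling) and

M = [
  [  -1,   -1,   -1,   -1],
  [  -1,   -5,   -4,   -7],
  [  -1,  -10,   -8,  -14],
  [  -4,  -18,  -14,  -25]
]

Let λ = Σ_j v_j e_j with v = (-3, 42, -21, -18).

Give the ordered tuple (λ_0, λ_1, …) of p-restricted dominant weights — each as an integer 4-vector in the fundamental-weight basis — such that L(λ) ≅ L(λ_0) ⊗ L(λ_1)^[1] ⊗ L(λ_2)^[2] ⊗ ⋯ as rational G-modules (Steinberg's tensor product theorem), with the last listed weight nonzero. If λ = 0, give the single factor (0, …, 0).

((0, 3, 3, 0),)

Converting to the ω-basis (c_i = row i of M dotted with v = (-3, 42, -21, -18)):
  c_1 = -1*-3 + -1*42 + -1*-21 + -1*-18 = 0
  c_2 = -1*-3 + -5*42 + -4*-21 + -7*-18 = 3
  c_3 = -1*-3 + -10*42 + -8*-21 + -14*-18 = 3
  c_4 = -4*-3 + -18*42 + -14*-21 + -25*-18 = 0
p = 5; digits c_i = Σ_j d_{ij}·5^j, 0 ≤ d_{ij} < 5:
  c_1 = 0
  c_2 = 3 = 3·5^0
  c_3 = 3 = 3·5^0
  c_4 = 0
Factor λ_0 = (0, 3, 3, 0)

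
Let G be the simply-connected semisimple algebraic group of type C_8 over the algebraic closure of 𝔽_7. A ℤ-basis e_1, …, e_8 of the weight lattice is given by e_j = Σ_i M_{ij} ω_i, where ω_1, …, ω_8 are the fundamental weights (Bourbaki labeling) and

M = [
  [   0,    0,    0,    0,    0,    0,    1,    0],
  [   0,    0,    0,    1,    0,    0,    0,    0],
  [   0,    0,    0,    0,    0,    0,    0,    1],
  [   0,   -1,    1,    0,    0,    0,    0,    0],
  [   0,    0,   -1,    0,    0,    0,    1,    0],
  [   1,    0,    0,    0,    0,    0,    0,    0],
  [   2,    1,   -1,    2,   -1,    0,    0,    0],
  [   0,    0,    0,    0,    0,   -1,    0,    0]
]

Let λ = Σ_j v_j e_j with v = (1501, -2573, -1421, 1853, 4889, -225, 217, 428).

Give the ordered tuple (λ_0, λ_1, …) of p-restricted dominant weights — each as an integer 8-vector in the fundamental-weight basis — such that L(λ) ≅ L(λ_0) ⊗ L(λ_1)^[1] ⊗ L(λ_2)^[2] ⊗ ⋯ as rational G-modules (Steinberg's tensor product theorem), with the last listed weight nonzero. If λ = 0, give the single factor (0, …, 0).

((0, 5, 1, 4, 0, 3, 2, 1), (3, 5, 5, 3, 3, 4, 4, 4), (4, 2, 1, 2, 5, 2, 6, 4), (0, 5, 1, 3, 4, 4, 1, 0))

Change of basis e → ω: c = M·v where v = (1501, -2573, -1421, 1853, 4889, -225, 217, 428):
  c_1 = (0)·(1501) + (0)·(-2573) + (0)·(-1421) + (0)·(1853) + (0)·(4889) + (0)·(-225) + (1)·(217) + (0)·(428) = 217
  c_2 = (0)·(1501) + (0)·(-2573) + (0)·(-1421) + (1)·(1853) + (0)·(4889) + (0)·(-225) + (0)·(217) + (0)·(428) = 1853
  c_3 = (0)·(1501) + (0)·(-2573) + (0)·(-1421) + (0)·(1853) + (0)·(4889) + (0)·(-225) + (0)·(217) + (1)·(428) = 428
  c_4 = (0)·(1501) + (-1)·(-2573) + (1)·(-1421) + (0)·(1853) + (0)·(4889) + (0)·(-225) + (0)·(217) + (0)·(428) = 1152
  c_5 = (0)·(1501) + (0)·(-2573) + (-1)·(-1421) + (0)·(1853) + (0)·(4889) + (0)·(-225) + (1)·(217) + (0)·(428) = 1638
  c_6 = (1)·(1501) + (0)·(-2573) + (0)·(-1421) + (0)·(1853) + (0)·(4889) + (0)·(-225) + (0)·(217) + (0)·(428) = 1501
  c_7 = (2)·(1501) + (1)·(-2573) + (-1)·(-1421) + (2)·(1853) + (-1)·(4889) + (0)·(-225) + (0)·(217) + (0)·(428) = 667
  c_8 = (0)·(1501) + (0)·(-2573) + (0)·(-1421) + (0)·(1853) + (0)·(4889) + (-1)·(-225) + (0)·(217) + (0)·(428) = 225
Writing each c_i in base p = 7:
  c_1 = 217 = 0·7^0 + 3·7^1 + 4·7^2
  c_2 = 1853 = 5·7^0 + 5·7^1 + 2·7^2 + 5·7^3
  c_3 = 428 = 1·7^0 + 5·7^1 + 1·7^2 + 1·7^3
  c_4 = 1152 = 4·7^0 + 3·7^1 + 2·7^2 + 3·7^3
  c_5 = 1638 = 0·7^0 + 3·7^1 + 5·7^2 + 4·7^3
  c_6 = 1501 = 3·7^0 + 4·7^1 + 2·7^2 + 4·7^3
  c_7 = 667 = 2·7^0 + 4·7^1 + 6·7^2 + 1·7^3
  c_8 = 225 = 1·7^0 + 4·7^1 + 4·7^2
Factor λ_0 = (0, 5, 1, 4, 0, 3, 2, 1)
Factor λ_1 = (3, 5, 5, 3, 3, 4, 4, 4)
Factor λ_2 = (4, 2, 1, 2, 5, 2, 6, 4)
Factor λ_3 = (0, 5, 1, 3, 4, 4, 1, 0)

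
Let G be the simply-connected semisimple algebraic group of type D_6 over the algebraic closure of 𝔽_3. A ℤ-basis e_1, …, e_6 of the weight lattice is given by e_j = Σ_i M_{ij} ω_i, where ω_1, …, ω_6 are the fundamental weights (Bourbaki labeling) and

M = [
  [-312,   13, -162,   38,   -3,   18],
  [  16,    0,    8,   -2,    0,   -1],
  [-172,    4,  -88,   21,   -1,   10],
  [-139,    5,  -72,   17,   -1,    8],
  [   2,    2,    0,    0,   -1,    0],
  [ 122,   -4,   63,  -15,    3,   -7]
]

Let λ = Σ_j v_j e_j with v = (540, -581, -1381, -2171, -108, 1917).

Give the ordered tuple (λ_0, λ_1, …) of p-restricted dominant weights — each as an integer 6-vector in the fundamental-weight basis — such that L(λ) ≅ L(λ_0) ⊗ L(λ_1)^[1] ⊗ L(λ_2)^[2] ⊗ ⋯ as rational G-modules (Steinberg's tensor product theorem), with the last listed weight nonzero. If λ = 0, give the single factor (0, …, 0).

((0, 2, 2, 1, 2, 2), (1, 2, 0, 1, 2, 1), (2, 1, 1, 0, 2, 2))

Compute c_i = Σ_j M_{ij} v_j with v = (540, -581, -1381, -2171, -108, 1917):
  c_1 = (-312)·(540) + (13)·(-581) + (-162)·(-1381) + (38)·(-2171) + (-3)·(-108) + (18)·(1917) = 21
  c_2 = (16)·(540) + (0)·(-581) + (8)·(-1381) + (-2)·(-2171) + (0)·(-108) + (-1)·(1917) = 17
  c_3 = (-172)·(540) + (4)·(-581) + (-88)·(-1381) + (21)·(-2171) + (-1)·(-108) + (10)·(1917) = 11
  c_4 = (-139)·(540) + (5)·(-581) + (-72)·(-1381) + (17)·(-2171) + (-1)·(-108) + (8)·(1917) = 4
  c_5 = (2)·(540) + (2)·(-581) + (0)·(-1381) + (0)·(-2171) + (-1)·(-108) + (0)·(1917) = 26
  c_6 = (122)·(540) + (-4)·(-581) + (63)·(-1381) + (-15)·(-2171) + (3)·(-108) + (-7)·(1917) = 23
p = 3; digits c_i = Σ_j d_{ij}·3^j, 0 ≤ d_{ij} < 3:
  c_1 = 21 = 0·3^0 + 1·3^1 + 2·3^2
  c_2 = 17 = 2·3^0 + 2·3^1 + 1·3^2
  c_3 = 11 = 2·3^0 + 0·3^1 + 1·3^2
  c_4 = 4 = 1·3^0 + 1·3^1
  c_5 = 26 = 2·3^0 + 2·3^1 + 2·3^2
  c_6 = 23 = 2·3^0 + 1·3^1 + 2·3^2
λ_0 = (0, 2, 2, 1, 2, 2)
λ_1 = (1, 2, 0, 1, 2, 1)
λ_2 = (2, 1, 1, 0, 2, 2)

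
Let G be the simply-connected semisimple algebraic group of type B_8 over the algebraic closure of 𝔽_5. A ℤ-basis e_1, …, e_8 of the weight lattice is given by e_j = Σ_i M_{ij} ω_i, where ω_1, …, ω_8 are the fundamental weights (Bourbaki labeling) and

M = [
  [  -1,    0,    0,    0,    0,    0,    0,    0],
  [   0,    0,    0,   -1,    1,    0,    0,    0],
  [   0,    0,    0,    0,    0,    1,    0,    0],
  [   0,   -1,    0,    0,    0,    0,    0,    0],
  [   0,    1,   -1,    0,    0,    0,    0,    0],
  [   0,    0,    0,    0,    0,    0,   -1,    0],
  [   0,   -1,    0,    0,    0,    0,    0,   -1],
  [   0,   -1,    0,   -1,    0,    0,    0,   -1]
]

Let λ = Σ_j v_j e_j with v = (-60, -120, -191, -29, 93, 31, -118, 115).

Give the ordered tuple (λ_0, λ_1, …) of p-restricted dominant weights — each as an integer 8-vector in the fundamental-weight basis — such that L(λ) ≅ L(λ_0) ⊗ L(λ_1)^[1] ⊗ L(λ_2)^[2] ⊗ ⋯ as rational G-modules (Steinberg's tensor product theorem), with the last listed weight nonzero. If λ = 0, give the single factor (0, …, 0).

In the fundamental-weight basis, λ has coordinates c = M·v (v = (-60, -120, -191, -29, 93, 31, -118, 115)):
  c_1 = (-1)·(-60) + (0)·(-120) + (0)·(-191) + (0)·(-29) + (0)·(93) + (0)·(31) + (0)·(-118) + (0)·(115) = 60
  c_2 = (0)·(-60) + (0)·(-120) + (0)·(-191) + (-1)·(-29) + (1)·(93) + (0)·(31) + (0)·(-118) + (0)·(115) = 122
  c_3 = (0)·(-60) + (0)·(-120) + (0)·(-191) + (0)·(-29) + (0)·(93) + (1)·(31) + (0)·(-118) + (0)·(115) = 31
  c_4 = (0)·(-60) + (-1)·(-120) + (0)·(-191) + (0)·(-29) + (0)·(93) + (0)·(31) + (0)·(-118) + (0)·(115) = 120
  c_5 = (0)·(-60) + (1)·(-120) + (-1)·(-191) + (0)·(-29) + (0)·(93) + (0)·(31) + (0)·(-118) + (0)·(115) = 71
  c_6 = (0)·(-60) + (0)·(-120) + (0)·(-191) + (0)·(-29) + (0)·(93) + (0)·(31) + (-1)·(-118) + (0)·(115) = 118
  c_7 = (0)·(-60) + (-1)·(-120) + (0)·(-191) + (0)·(-29) + (0)·(93) + (0)·(31) + (0)·(-118) + (-1)·(115) = 5
  c_8 = (0)·(-60) + (-1)·(-120) + (0)·(-191) + (-1)·(-29) + (0)·(93) + (0)·(31) + (0)·(-118) + (-1)·(115) = 34
Writing each c_i in base p = 5:
  c_1 = 60 = 0·5^0 + 2·5^1 + 2·5^2
  c_2 = 122 = 2·5^0 + 4·5^1 + 4·5^2
  c_3 = 31 = 1·5^0 + 1·5^1 + 1·5^2
  c_4 = 120 = 0·5^0 + 4·5^1 + 4·5^2
  c_5 = 71 = 1·5^0 + 4·5^1 + 2·5^2
  c_6 = 118 = 3·5^0 + 3·5^1 + 4·5^2
  c_7 = 5 = 0·5^0 + 1·5^1
  c_8 = 34 = 4·5^0 + 1·5^1 + 1·5^2
Factor λ_0 = (0, 2, 1, 0, 1, 3, 0, 4)
Factor λ_1 = (2, 4, 1, 4, 4, 3, 1, 1)
Factor λ_2 = (2, 4, 1, 4, 2, 4, 0, 1)

((0, 2, 1, 0, 1, 3, 0, 4), (2, 4, 1, 4, 4, 3, 1, 1), (2, 4, 1, 4, 2, 4, 0, 1))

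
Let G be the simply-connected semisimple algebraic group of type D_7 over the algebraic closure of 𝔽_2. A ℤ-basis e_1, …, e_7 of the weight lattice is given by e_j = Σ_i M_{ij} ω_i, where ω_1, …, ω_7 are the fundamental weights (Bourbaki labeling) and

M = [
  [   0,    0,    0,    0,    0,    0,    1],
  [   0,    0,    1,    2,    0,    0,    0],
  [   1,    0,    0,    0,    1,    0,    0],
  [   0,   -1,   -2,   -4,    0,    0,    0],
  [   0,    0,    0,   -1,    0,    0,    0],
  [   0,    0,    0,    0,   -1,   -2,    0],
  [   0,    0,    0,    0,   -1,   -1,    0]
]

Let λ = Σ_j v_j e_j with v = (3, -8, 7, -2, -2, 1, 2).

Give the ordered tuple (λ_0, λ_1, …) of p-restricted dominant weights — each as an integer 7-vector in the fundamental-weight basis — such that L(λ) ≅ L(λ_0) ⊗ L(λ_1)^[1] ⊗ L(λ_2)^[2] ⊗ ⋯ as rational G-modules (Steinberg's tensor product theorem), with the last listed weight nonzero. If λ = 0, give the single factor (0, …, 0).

Compute c_i = Σ_j M_{ij} v_j with v = (3, -8, 7, -2, -2, 1, 2):
  c_1 = 0*3 + 0*-8 + 0*7 + 0*-2 + 0*-2 + 0*1 + 1*2 = 2
  c_2 = 0*3 + 0*-8 + 1*7 + 2*-2 + 0*-2 + 0*1 + 0*2 = 3
  c_3 = 1*3 + 0*-8 + 0*7 + 0*-2 + 1*-2 + 0*1 + 0*2 = 1
  c_4 = 0*3 + -1*-8 + -2*7 + -4*-2 + 0*-2 + 0*1 + 0*2 = 2
  c_5 = 0*3 + 0*-8 + 0*7 + -1*-2 + 0*-2 + 0*1 + 0*2 = 2
  c_6 = 0*3 + 0*-8 + 0*7 + 0*-2 + -1*-2 + -2*1 + 0*2 = 0
  c_7 = 0*3 + 0*-8 + 0*7 + 0*-2 + -1*-2 + -1*1 + 0*2 = 1
Base-2 expansion of each c_i:
  c_1 = 2 = 0·2^0 + 1·2^1
  c_2 = 3 = 1·2^0 + 1·2^1
  c_3 = 1 = 1·2^0
  c_4 = 2 = 0·2^0 + 1·2^1
  c_5 = 2 = 0·2^0 + 1·2^1
  c_6 = 0
  c_7 = 1 = 1·2^0
Factor λ_0 = (0, 1, 1, 0, 0, 0, 1)
Factor λ_1 = (1, 1, 0, 1, 1, 0, 0)

((0, 1, 1, 0, 0, 0, 1), (1, 1, 0, 1, 1, 0, 0))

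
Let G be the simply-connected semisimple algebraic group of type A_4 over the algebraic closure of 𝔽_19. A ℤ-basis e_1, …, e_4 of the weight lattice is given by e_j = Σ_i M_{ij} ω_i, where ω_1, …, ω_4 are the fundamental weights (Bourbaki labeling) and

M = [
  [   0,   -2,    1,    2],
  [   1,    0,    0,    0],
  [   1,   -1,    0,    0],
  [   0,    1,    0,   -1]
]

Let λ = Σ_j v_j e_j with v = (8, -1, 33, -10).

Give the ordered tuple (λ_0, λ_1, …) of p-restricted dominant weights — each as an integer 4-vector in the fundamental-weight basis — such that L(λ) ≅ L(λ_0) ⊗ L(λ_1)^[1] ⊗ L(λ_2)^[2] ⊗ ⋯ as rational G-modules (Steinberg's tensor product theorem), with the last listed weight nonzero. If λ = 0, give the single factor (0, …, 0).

((15, 8, 9, 9),)

Change of basis e → ω: c = M·v where v = (8, -1, 33, -10):
  c_1 = 0·8 + (-2)·(-1) + 1·33 + (2)·(-10) = 15
  c_2 = 1·8 + (0)·(-1) + 0·33 + (0)·(-10) = 8
  c_3 = 1·8 + (-1)·(-1) + 0·33 + (0)·(-10) = 9
  c_4 = 0·8 + (1)·(-1) + 0·33 + (-1)·(-10) = 9
Base-19 expansion of each c_i:
  c_1 = 15 = 15·19^0
  c_2 = 8 = 8·19^0
  c_3 = 9 = 9·19^0
  c_4 = 9 = 9·19^0
λ_0 = (15, 8, 9, 9)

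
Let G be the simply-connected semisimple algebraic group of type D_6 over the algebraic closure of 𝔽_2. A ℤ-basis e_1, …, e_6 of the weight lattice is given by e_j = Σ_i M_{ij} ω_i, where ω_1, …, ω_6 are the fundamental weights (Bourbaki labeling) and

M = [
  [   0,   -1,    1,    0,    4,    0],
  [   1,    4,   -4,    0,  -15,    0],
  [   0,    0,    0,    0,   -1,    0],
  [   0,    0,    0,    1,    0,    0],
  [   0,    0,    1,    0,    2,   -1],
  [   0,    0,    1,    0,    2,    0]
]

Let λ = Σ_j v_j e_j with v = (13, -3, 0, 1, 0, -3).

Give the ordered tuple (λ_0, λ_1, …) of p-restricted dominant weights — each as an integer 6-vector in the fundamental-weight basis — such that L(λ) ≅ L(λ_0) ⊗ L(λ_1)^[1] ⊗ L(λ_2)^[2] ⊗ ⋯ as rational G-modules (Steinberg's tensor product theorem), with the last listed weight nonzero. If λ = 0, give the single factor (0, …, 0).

In the fundamental-weight basis, λ has coordinates c = M·v (v = (13, -3, 0, 1, 0, -3)):
  c_1 = 0·13 + (-1)·(-3) + 1·0 + 0·1 + 4·0 + (0)·(-3) = 3
  c_2 = 1·13 + (4)·(-3) + (-4)·(0) + 0·1 + (-15)·(0) + (0)·(-3) = 1
  c_3 = 0·13 + (0)·(-3) + 0·0 + 0·1 + (-1)·(0) + (0)·(-3) = 0
  c_4 = 0·13 + (0)·(-3) + 0·0 + 1·1 + 0·0 + (0)·(-3) = 1
  c_5 = 0·13 + (0)·(-3) + 1·0 + 0·1 + 2·0 + (-1)·(-3) = 3
  c_6 = 0·13 + (0)·(-3) + 1·0 + 0·1 + 2·0 + (0)·(-3) = 0
p = 2; digits c_i = Σ_j d_{ij}·2^j, 0 ≤ d_{ij} < 2:
  c_1 = 3 = 1·2^0 + 1·2^1
  c_2 = 1 = 1·2^0
  c_3 = 0
  c_4 = 1 = 1·2^0
  c_5 = 3 = 1·2^0 + 1·2^1
  c_6 = 0
p-restricted factor λ_0 = (1, 1, 0, 1, 1, 0)
p-restricted factor λ_1 = (1, 0, 0, 0, 1, 0)

((1, 1, 0, 1, 1, 0), (1, 0, 0, 0, 1, 0))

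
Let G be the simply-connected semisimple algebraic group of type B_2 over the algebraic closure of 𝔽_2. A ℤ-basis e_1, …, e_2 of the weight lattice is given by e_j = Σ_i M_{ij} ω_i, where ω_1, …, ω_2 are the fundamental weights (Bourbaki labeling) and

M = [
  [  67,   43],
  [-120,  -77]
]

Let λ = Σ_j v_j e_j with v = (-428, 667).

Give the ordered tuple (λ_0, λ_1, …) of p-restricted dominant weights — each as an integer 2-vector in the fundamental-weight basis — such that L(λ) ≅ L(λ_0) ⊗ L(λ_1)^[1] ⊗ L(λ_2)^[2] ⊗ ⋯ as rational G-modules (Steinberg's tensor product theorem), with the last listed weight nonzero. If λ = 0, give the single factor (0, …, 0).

ω-coordinates c = M·v, v = (-428, 667):
  c_1 = (67)·(-428) + 43·667 = 5
  c_2 = (-120)·(-428) + (-77)·(667) = 1
Expand coordinatewise in base 2:
  c_1 = 5 = 1·2^0 + 0·2^1 + 1·2^2
  c_2 = 1 = 1·2^0
Factor λ_0 = (1, 1)
Factor λ_1 = (0, 0)
Factor λ_2 = (1, 0)

((1, 1), (0, 0), (1, 0))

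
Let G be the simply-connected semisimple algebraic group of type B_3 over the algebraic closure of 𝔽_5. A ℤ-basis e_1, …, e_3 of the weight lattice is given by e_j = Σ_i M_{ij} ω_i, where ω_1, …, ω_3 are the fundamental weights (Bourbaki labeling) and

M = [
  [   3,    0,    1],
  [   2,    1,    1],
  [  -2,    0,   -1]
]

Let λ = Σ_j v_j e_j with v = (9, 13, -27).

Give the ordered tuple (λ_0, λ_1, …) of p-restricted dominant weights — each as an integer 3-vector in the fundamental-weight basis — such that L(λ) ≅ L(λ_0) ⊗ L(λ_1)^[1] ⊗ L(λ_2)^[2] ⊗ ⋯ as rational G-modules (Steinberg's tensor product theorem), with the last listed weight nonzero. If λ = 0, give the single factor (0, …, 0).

Change of basis e → ω: c = M·v where v = (9, 13, -27):
  c_1 = 3·9 + 0·13 + (1)·(-27) = 0
  c_2 = 2·9 + 1·13 + (1)·(-27) = 4
  c_3 = (-2)·(9) + 0·13 + (-1)·(-27) = 9
Expand coordinatewise in base 5:
  c_1 = 0
  c_2 = 4 = 4·5^0
  c_3 = 9 = 4·5^0 + 1·5^1
Factor λ_0 = (0, 4, 4)
Factor λ_1 = (0, 0, 1)

((0, 4, 4), (0, 0, 1))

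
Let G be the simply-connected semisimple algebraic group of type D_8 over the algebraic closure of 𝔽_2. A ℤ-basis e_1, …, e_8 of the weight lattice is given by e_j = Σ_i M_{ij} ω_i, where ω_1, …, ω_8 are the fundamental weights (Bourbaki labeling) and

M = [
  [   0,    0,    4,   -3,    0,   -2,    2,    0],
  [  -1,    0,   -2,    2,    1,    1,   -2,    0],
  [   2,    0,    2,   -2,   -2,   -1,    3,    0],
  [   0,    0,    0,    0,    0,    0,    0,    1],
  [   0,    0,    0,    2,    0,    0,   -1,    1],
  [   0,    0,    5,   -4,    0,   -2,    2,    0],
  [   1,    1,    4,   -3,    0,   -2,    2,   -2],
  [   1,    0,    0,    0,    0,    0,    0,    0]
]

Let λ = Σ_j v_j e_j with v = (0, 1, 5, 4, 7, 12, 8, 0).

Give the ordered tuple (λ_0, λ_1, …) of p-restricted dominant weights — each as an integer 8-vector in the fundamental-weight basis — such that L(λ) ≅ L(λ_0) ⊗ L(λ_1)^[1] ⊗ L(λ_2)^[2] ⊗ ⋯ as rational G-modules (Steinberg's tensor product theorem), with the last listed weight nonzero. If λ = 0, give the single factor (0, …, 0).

((0, 1, 0, 0, 0, 1, 1, 0),)

ω-coordinates c = M·v, v = (0, 1, 5, 4, 7, 12, 8, 0):
  c_1 = (0)·(0) + (0)·(1) + (4)·(5) + (-3)·(4) + (0)·(7) + (-2)·(12) + (2)·(8) + (0)·(0) = 0
  c_2 = (-1)·(0) + (0)·(1) + (-2)·(5) + (2)·(4) + (1)·(7) + (1)·(12) + (-2)·(8) + (0)·(0) = 1
  c_3 = (2)·(0) + (0)·(1) + (2)·(5) + (-2)·(4) + (-2)·(7) + (-1)·(12) + (3)·(8) + (0)·(0) = 0
  c_4 = (0)·(0) + (0)·(1) + (0)·(5) + (0)·(4) + (0)·(7) + (0)·(12) + (0)·(8) + (1)·(0) = 0
  c_5 = (0)·(0) + (0)·(1) + (0)·(5) + (2)·(4) + (0)·(7) + (0)·(12) + (-1)·(8) + (1)·(0) = 0
  c_6 = (0)·(0) + (0)·(1) + (5)·(5) + (-4)·(4) + (0)·(7) + (-2)·(12) + (2)·(8) + (0)·(0) = 1
  c_7 = (1)·(0) + (1)·(1) + (4)·(5) + (-3)·(4) + (0)·(7) + (-2)·(12) + (2)·(8) + (-2)·(0) = 1
  c_8 = (1)·(0) + (0)·(1) + (0)·(5) + (0)·(4) + (0)·(7) + (0)·(12) + (0)·(8) + (0)·(0) = 0
p = 2; digits c_i = Σ_j d_{ij}·2^j, 0 ≤ d_{ij} < 2:
  c_1 = 0
  c_2 = 1 = 1·2^0
  c_3 = 0
  c_4 = 0
  c_5 = 0
  c_6 = 1 = 1·2^0
  c_7 = 1 = 1·2^0
  c_8 = 0
λ_0 = (0, 1, 0, 0, 0, 1, 1, 0)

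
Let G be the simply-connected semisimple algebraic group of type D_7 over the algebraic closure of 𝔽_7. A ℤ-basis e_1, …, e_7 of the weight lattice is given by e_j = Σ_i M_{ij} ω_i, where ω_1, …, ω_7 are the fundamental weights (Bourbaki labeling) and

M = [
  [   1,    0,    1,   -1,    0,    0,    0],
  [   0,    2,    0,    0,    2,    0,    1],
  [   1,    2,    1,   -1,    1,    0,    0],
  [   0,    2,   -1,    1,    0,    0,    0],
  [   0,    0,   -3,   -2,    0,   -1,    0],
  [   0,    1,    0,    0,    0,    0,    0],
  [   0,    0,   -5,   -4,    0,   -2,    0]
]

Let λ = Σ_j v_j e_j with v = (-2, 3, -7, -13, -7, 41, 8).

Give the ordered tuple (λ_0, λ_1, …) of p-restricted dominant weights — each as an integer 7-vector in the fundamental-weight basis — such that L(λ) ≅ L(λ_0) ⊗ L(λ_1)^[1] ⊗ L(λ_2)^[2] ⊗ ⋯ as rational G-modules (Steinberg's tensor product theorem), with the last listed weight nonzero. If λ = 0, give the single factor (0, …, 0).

Compute c_i = Σ_j M_{ij} v_j with v = (-2, 3, -7, -13, -7, 41, 8):
  c_1 = (1)·(-2) + (0)·(3) + (1)·(-7) + (-1)·(-13) + (0)·(-7) + (0)·(41) + (0)·(8) = 4
  c_2 = (0)·(-2) + (2)·(3) + (0)·(-7) + (0)·(-13) + (2)·(-7) + (0)·(41) + (1)·(8) = 0
  c_3 = (1)·(-2) + (2)·(3) + (1)·(-7) + (-1)·(-13) + (1)·(-7) + (0)·(41) + (0)·(8) = 3
  c_4 = (0)·(-2) + (2)·(3) + (-1)·(-7) + (1)·(-13) + (0)·(-7) + (0)·(41) + (0)·(8) = 0
  c_5 = (0)·(-2) + (0)·(3) + (-3)·(-7) + (-2)·(-13) + (0)·(-7) + (-1)·(41) + (0)·(8) = 6
  c_6 = (0)·(-2) + (1)·(3) + (0)·(-7) + (0)·(-13) + (0)·(-7) + (0)·(41) + (0)·(8) = 3
  c_7 = (0)·(-2) + (0)·(3) + (-5)·(-7) + (-4)·(-13) + (0)·(-7) + (-2)·(41) + (0)·(8) = 5
p = 7; digits c_i = Σ_j d_{ij}·7^j, 0 ≤ d_{ij} < 7:
  c_1 = 4 = 4·7^0
  c_2 = 0
  c_3 = 3 = 3·7^0
  c_4 = 0
  c_5 = 6 = 6·7^0
  c_6 = 3 = 3·7^0
  c_7 = 5 = 5·7^0
λ_0 = (4, 0, 3, 0, 6, 3, 5)

((4, 0, 3, 0, 6, 3, 5),)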